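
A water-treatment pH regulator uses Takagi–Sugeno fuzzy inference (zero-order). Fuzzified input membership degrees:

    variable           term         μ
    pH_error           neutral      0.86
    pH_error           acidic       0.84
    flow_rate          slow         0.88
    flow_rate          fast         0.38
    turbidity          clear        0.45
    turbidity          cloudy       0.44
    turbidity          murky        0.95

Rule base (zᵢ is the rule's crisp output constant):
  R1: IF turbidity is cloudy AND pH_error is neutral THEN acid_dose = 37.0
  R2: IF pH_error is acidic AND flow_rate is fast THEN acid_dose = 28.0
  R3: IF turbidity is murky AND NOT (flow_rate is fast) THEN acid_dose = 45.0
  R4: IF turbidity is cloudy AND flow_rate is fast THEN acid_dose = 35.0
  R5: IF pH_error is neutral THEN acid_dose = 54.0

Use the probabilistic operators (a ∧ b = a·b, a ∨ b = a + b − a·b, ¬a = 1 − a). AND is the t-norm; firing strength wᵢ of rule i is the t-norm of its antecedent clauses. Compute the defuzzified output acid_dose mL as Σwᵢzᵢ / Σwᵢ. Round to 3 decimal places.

43.969

R1 (z=37.0): cloudy=0.44, neutral=0.86; AND[a·b] → w = 0.3784
R2 (z=28.0): acidic=0.84, fast=0.38; AND[a·b] → w = 0.3192
R3 (z=45.0): murky=0.95, ¬fast=1−0.38=0.62; AND[a·b] → w = 0.5890
R4 (z=35.0): cloudy=0.44, fast=0.38; AND[a·b] → w = 0.1672
R5 (z=54.0): neutral=0.86 → w = 0.8600
Weighted average = (0.3784·37.0 + 0.3192·28.0 + 0.5890·45.0 + 0.1672·35.0 + 0.8600·54.0) / (0.3784 + 0.3192 + 0.5890 + 0.1672 + 0.8600)
  = 101.7354 / 2.3138 = 43.969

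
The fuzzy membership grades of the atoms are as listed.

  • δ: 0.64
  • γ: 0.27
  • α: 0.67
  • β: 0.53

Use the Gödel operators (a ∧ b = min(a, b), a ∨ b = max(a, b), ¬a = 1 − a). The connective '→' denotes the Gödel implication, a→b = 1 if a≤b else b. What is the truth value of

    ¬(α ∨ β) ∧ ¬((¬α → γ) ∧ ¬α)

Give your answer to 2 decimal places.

α ∨ β = max(a, b) on (0.67, 0.53) = 0.67
¬(α ∨ β) = 1 − 0.67 = 0.33
¬α = 1 − 0.67 = 0.33
¬α → γ  [Gödel: 1 if a≤b else b] with a=0.33, b=0.27 → 0.27
¬α = 1 − 0.67 = 0.33
(¬α → γ) ∧ ¬α = min(a, b) on (0.27, 0.33) = 0.27
¬((¬α → γ) ∧ ¬α) = 1 − 0.27 = 0.73
¬(α ∨ β) ∧ ¬((¬α → γ) ∧ ¬α) = min(a, b) on (0.33, 0.73) = 0.33

0.33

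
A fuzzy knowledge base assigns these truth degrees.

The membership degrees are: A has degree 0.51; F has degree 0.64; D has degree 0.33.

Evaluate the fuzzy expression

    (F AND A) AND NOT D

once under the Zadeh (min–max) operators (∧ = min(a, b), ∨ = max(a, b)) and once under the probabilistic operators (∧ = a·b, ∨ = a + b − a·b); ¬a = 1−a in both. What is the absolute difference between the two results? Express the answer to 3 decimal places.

Under Zadeh (min–max):
  F AND A = min(a, b) on (0.64, 0.51) = 0.51
  NOT D = 1 − 0.33 = 0.67
  (F AND A) AND NOT D = min(a, b) on (0.51, 0.67) = 0.51
  → value = 0.5100
Under probabilistic:
  F AND A = a·b on (0.6400, 0.5100) = 0.3264
  NOT D = 1 − 0.3300 = 0.6700
  (F AND A) AND NOT D = a·b on (0.3264, 0.6700) = 0.2187
  → value = 0.2187
|0.5100 − 0.2187| = 0.291

0.291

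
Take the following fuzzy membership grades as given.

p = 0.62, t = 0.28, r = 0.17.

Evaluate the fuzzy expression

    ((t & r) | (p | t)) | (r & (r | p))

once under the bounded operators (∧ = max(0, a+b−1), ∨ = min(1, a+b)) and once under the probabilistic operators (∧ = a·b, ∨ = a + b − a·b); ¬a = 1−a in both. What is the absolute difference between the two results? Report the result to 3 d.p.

0.130

Under bounded:
  t & r = max(0, a+b−1) on (0.28, 0.17) = 0.00
  p | t = min(1, a+b) on (0.62, 0.28) = 0.90
  (t & r) | (p | t) = min(1, a+b) on (0.00, 0.90) = 0.90
  r | p = min(1, a+b) on (0.17, 0.62) = 0.79
  r & (r | p) = max(0, a+b−1) on (0.17, 0.79) = 0.00
  ((t & r) | (p | t)) | (r & (r | p)) = min(1, a+b) on (0.90, 0.00) = 0.90
  → value = 0.9000
Under probabilistic:
  t & r = a·b on (0.2800, 0.1700) = 0.0476
  p | t = a + b − a·b on (0.6200, 0.2800) = 0.7264
  (t & r) | (p | t) = a + b − a·b on (0.0476, 0.7264) = 0.7394
  r | p = a + b − a·b on (0.1700, 0.6200) = 0.6846
  r & (r | p) = a·b on (0.1700, 0.6846) = 0.1164
  ((t & r) | (p | t)) | (r & (r | p)) = a + b − a·b on (0.7394, 0.1164) = 0.7697
  → value = 0.7697
|0.9000 − 0.7697| = 0.130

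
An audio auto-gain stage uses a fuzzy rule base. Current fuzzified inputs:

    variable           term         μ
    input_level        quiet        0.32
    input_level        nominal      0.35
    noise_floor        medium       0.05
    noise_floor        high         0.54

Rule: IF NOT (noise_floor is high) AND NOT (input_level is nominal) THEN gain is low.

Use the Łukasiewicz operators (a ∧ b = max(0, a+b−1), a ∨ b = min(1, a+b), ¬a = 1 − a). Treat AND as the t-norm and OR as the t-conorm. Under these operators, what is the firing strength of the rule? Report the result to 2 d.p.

firing strength: ¬high=1−0.54=0.46, ¬nominal=1−0.35=0.65; AND[max(0, a+b−1)] → w = 0.11

0.11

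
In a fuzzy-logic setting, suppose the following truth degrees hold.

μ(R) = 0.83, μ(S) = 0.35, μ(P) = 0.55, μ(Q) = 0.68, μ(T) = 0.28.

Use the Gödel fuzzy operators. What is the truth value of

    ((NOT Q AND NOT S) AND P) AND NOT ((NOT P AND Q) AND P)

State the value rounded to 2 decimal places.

0.32

NOT Q = 1 − 0.68 = 0.32
NOT S = 1 − 0.35 = 0.65
NOT Q AND NOT S = min(a, b) on (0.32, 0.65) = 0.32
(NOT Q AND NOT S) AND P = min(a, b) on (0.32, 0.55) = 0.32
NOT P = 1 − 0.55 = 0.45
NOT P AND Q = min(a, b) on (0.45, 0.68) = 0.45
(NOT P AND Q) AND P = min(a, b) on (0.45, 0.55) = 0.45
NOT ((NOT P AND Q) AND P) = 1 − 0.45 = 0.55
((NOT Q AND NOT S) AND P) AND NOT ((NOT P AND Q) AND P) = min(a, b) on (0.32, 0.55) = 0.32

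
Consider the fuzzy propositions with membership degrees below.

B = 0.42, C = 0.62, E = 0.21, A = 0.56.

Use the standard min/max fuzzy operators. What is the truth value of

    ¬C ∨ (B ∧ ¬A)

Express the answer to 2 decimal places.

0.42

¬C = 1 − 0.62 = 0.38
¬A = 1 − 0.56 = 0.44
B ∧ ¬A = min(a, b) on (0.42, 0.44) = 0.42
¬C ∨ (B ∧ ¬A) = max(a, b) on (0.38, 0.42) = 0.42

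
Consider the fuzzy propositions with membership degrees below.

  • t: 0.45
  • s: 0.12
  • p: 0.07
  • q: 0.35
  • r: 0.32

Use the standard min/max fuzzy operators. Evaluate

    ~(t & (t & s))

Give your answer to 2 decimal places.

t & s = min(a, b) on (0.45, 0.12) = 0.12
t & (t & s) = min(a, b) on (0.45, 0.12) = 0.12
~(t & (t & s)) = 1 − 0.12 = 0.88

0.88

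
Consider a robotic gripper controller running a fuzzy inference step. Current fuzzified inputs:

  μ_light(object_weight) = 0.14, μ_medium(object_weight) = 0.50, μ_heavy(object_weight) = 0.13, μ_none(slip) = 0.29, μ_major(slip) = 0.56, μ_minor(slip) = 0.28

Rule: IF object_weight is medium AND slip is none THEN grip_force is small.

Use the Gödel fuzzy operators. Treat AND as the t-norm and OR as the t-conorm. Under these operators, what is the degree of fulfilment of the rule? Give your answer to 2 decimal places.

firing strength: medium=0.50, none=0.29; AND[min(a, b)] → w = 0.29

0.29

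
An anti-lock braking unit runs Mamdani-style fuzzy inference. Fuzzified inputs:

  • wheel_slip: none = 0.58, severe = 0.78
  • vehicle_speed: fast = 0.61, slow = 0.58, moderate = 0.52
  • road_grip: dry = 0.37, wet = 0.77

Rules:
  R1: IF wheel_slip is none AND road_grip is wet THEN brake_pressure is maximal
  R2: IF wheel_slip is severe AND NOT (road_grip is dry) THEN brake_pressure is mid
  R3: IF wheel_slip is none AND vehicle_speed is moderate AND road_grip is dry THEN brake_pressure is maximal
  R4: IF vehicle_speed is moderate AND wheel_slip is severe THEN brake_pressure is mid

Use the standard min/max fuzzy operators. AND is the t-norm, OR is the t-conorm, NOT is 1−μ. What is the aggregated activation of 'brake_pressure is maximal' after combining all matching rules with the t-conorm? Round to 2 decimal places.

R1: none=0.58, wet=0.77; AND[min(a, b)] → w = 0.58
R2: severe=0.78, ¬dry=1−0.37=0.63; AND[min(a, b)] → w = 0.63
R3: none=0.58, moderate=0.52, dry=0.37; AND[min(a, b)] → w = 0.37
R4: moderate=0.52, severe=0.78; AND[min(a, b)] → w = 0.52
Rules with consequent 'maximal': {R1, R3} → strengths 0.58, 0.37
Aggregate via t-conorm [max(a, b)]: 0.58

0.58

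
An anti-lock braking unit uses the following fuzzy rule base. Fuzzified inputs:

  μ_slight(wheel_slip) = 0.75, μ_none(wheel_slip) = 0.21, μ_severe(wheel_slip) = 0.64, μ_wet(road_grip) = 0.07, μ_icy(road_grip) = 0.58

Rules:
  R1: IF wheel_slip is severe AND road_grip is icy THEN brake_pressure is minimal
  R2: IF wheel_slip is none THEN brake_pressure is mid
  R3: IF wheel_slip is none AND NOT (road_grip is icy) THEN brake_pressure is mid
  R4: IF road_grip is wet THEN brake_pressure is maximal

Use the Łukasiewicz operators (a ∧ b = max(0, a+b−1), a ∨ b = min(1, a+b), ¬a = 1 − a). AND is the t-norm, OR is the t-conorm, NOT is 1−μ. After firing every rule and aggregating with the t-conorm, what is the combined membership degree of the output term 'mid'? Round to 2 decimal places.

0.21

R1: severe=0.64, icy=0.58; AND[max(0, a+b−1)] → w = 0.22
R2: none=0.21 → w = 0.21
R3: none=0.21, ¬icy=1−0.58=0.42; AND[max(0, a+b−1)] → w = 0.00
R4: wet=0.07 → w = 0.07
Rules with consequent 'mid': {R2, R3} → strengths 0.21, 0.00
Aggregate via t-conorm [min(1, a+b)]: 0.21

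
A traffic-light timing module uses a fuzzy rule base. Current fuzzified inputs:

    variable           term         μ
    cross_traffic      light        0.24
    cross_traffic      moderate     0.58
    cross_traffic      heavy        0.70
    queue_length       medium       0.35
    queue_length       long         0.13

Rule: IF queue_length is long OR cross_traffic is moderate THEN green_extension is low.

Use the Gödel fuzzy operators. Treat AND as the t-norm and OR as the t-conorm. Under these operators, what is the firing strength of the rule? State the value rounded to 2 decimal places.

0.58

firing strength: long=0.13, moderate=0.58; OR[max(a, b)] → w = 0.58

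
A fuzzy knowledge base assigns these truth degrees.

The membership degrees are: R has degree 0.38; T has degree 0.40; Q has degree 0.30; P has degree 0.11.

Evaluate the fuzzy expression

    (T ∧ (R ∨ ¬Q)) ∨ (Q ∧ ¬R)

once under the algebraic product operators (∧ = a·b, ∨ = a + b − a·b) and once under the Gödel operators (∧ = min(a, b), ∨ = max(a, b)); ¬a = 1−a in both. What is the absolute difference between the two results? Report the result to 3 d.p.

0.051

Under algebraic product:
  ¬Q = 1 − 0.3000 = 0.7000
  R ∨ ¬Q = a + b − a·b on (0.3800, 0.7000) = 0.8140
  T ∧ (R ∨ ¬Q) = a·b on (0.4000, 0.8140) = 0.3256
  ¬R = 1 − 0.3800 = 0.6200
  Q ∧ ¬R = a·b on (0.3000, 0.6200) = 0.1860
  (T ∧ (R ∨ ¬Q)) ∨ (Q ∧ ¬R) = a + b − a·b on (0.3256, 0.1860) = 0.4510
  → value = 0.4510
Under Gödel:
  ¬Q = 1 − 0.30 = 0.70
  R ∨ ¬Q = max(a, b) on (0.38, 0.70) = 0.70
  T ∧ (R ∨ ¬Q) = min(a, b) on (0.40, 0.70) = 0.40
  ¬R = 1 − 0.38 = 0.62
  Q ∧ ¬R = min(a, b) on (0.30, 0.62) = 0.30
  (T ∧ (R ∨ ¬Q)) ∨ (Q ∧ ¬R) = max(a, b) on (0.40, 0.30) = 0.40
  → value = 0.4000
|0.4510 − 0.4000| = 0.051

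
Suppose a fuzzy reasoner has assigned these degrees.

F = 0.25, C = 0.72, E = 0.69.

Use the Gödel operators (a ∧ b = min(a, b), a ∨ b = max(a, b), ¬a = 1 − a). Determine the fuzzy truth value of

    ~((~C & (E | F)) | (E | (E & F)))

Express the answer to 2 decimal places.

0.31

~C = 1 − 0.72 = 0.28
E | F = max(a, b) on (0.69, 0.25) = 0.69
~C & (E | F) = min(a, b) on (0.28, 0.69) = 0.28
E & F = min(a, b) on (0.69, 0.25) = 0.25
E | (E & F) = max(a, b) on (0.69, 0.25) = 0.69
(~C & (E | F)) | (E | (E & F)) = max(a, b) on (0.28, 0.69) = 0.69
~((~C & (E | F)) | (E | (E & F))) = 1 − 0.69 = 0.31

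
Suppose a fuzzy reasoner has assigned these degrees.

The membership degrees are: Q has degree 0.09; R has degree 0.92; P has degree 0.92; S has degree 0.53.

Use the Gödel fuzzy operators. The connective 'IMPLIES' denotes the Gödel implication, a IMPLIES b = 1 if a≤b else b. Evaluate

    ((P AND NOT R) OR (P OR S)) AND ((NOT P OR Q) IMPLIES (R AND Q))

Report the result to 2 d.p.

NOT R = 1 − 0.92 = 0.08
P AND NOT R = min(a, b) on (0.92, 0.08) = 0.08
P OR S = max(a, b) on (0.92, 0.53) = 0.92
(P AND NOT R) OR (P OR S) = max(a, b) on (0.08, 0.92) = 0.92
NOT P = 1 − 0.92 = 0.08
NOT P OR Q = max(a, b) on (0.08, 0.09) = 0.09
R AND Q = min(a, b) on (0.92, 0.09) = 0.09
(NOT P OR Q) IMPLIES (R AND Q)  [Gödel: 1 if a≤b else b] with a=0.09, b=0.09 → 1.00
((P AND NOT R) OR (P OR S)) AND ((NOT P OR Q) IMPLIES (R AND Q)) = min(a, b) on (0.92, 1.00) = 0.92

0.92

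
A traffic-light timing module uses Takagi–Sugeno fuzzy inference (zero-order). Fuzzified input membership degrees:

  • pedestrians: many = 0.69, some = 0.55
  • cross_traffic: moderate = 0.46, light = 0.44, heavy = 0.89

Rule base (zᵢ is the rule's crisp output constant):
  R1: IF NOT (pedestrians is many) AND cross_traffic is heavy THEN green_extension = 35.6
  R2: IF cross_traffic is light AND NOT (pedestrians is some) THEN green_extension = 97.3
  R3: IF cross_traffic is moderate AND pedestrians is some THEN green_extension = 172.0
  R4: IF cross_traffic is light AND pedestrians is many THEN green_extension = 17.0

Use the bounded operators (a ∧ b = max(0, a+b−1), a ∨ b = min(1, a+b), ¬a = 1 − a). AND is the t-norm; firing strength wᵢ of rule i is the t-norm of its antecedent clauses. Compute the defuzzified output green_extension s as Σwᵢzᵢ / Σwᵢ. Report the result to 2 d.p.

32.50

R1 (z=35.6): ¬many=1−0.69=0.31, heavy=0.89; AND[max(0, a+b−1)] → w = 0.20
R2 (z=97.3): light=0.44, ¬some=1−0.55=0.45; AND[max(0, a+b−1)] → w = 0.00
R3 (z=172.0): moderate=0.46, some=0.55; AND[max(0, a+b−1)] → w = 0.01
R4 (z=17.0): light=0.44, many=0.69; AND[max(0, a+b−1)] → w = 0.13
Weighted average = (0.20·35.6 + 0.00·97.3 + 0.01·172.0 + 0.13·17.0) / (0.20 + 0.00 + 0.01 + 0.13)
  = 11.0500 / 0.3400 = 32.50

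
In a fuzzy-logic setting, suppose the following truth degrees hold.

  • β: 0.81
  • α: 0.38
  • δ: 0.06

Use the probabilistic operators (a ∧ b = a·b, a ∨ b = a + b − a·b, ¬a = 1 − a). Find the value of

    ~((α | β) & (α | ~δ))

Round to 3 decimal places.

α | β = a + b − a·b on (0.3800, 0.8100) = 0.8822
~δ = 1 − 0.0600 = 0.9400
α | ~δ = a + b − a·b on (0.3800, 0.9400) = 0.9628
(α | β) & (α | ~δ) = a·b on (0.8822, 0.9628) = 0.8494
~((α | β) & (α | ~δ)) = 1 − 0.8494 = 0.1506

0.151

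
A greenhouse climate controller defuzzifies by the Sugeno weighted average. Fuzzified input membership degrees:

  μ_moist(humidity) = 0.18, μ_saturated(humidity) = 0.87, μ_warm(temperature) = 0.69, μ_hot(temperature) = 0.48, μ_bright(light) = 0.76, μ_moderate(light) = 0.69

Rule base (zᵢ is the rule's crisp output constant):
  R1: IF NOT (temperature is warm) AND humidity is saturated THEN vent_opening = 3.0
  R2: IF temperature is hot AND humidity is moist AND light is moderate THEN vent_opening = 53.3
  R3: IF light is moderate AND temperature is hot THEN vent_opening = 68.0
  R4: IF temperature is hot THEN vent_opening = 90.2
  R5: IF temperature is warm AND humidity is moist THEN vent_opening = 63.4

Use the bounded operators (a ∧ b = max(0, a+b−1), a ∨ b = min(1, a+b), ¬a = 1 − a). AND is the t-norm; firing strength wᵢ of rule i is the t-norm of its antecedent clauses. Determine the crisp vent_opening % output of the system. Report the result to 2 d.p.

R1 (z=3.0): ¬warm=1−0.69=0.31, saturated=0.87; AND[max(0, a+b−1)] → w = 0.18
R2 (z=53.3): hot=0.48, moist=0.18, moderate=0.69; AND[max(0, a+b−1)] → w = 0.00
R3 (z=68.0): moderate=0.69, hot=0.48; AND[max(0, a+b−1)] → w = 0.17
R4 (z=90.2): hot=0.48 → w = 0.48
R5 (z=63.4): warm=0.69, moist=0.18; AND[max(0, a+b−1)] → w = 0.00
Weighted average = (0.18·3.0 + 0.00·53.3 + 0.17·68.0 + 0.48·90.2 + 0.00·63.4) / (0.18 + 0.00 + 0.17 + 0.48 + 0.00)
  = 55.3960 / 0.8300 = 66.74

66.74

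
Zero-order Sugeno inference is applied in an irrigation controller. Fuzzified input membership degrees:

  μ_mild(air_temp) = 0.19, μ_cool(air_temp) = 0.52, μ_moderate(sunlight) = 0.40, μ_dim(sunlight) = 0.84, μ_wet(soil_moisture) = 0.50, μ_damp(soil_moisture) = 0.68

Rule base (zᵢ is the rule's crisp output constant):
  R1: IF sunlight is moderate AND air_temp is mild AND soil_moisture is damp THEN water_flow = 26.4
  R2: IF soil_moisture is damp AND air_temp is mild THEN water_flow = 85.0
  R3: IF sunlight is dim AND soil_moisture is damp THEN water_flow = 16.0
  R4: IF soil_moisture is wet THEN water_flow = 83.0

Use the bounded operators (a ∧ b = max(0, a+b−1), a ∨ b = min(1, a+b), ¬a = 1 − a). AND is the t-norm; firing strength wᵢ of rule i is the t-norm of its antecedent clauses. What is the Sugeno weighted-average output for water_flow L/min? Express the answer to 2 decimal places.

48.84

R1 (z=26.4): moderate=0.40, mild=0.19, damp=0.68; AND[max(0, a+b−1)] → w = 0.00
R2 (z=85.0): damp=0.68, mild=0.19; AND[max(0, a+b−1)] → w = 0.00
R3 (z=16.0): dim=0.84, damp=0.68; AND[max(0, a+b−1)] → w = 0.52
R4 (z=83.0): wet=0.50 → w = 0.50
Weighted average = (0.00·26.4 + 0.00·85.0 + 0.52·16.0 + 0.50·83.0) / (0.00 + 0.00 + 0.52 + 0.50)
  = 49.8200 / 1.0200 = 48.84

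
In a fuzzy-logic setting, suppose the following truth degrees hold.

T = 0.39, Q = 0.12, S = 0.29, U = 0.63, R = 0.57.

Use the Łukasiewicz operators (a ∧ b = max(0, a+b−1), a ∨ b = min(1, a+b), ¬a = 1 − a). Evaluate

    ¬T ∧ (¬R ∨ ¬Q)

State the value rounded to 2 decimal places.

0.61

¬T = 1 − 0.39 = 0.61
¬R = 1 − 0.57 = 0.43
¬Q = 1 − 0.12 = 0.88
¬R ∨ ¬Q = min(1, a+b) on (0.43, 0.88) = 1.00
¬T ∧ (¬R ∨ ¬Q) = max(0, a+b−1) on (0.61, 1.00) = 0.61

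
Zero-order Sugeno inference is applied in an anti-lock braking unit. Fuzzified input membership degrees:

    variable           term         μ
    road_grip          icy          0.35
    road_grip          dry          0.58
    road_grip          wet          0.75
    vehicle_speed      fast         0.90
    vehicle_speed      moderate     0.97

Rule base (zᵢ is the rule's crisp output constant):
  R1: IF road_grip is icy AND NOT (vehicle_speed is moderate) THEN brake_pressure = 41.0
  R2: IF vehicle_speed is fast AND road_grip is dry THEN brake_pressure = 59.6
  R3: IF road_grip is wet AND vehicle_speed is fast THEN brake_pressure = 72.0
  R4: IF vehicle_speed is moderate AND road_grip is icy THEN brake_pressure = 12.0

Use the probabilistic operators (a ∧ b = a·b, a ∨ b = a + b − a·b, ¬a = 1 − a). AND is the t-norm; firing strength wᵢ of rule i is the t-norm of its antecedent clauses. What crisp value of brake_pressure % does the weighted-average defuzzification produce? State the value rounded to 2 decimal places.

R1 (z=41.0): icy=0.35, ¬moderate=1−0.97=0.03; AND[a·b] → w = 0.0105
R2 (z=59.6): fast=0.90, dry=0.58; AND[a·b] → w = 0.5220
R3 (z=72.0): wet=0.75, fast=0.90; AND[a·b] → w = 0.6750
R4 (z=12.0): moderate=0.97, icy=0.35; AND[a·b] → w = 0.3395
Weighted average = (0.0105·41.0 + 0.5220·59.6 + 0.6750·72.0 + 0.3395·12.0) / (0.0105 + 0.5220 + 0.6750 + 0.3395)
  = 84.2157 / 1.5470 = 54.44

54.44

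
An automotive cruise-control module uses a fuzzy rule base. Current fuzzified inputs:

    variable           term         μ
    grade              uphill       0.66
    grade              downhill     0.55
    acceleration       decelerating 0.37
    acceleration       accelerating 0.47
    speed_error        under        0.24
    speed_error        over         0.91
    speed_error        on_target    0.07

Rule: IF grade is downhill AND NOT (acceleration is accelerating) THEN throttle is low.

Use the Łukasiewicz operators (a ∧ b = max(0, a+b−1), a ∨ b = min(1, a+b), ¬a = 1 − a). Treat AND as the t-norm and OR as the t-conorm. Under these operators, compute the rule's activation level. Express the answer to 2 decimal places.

firing strength: downhill=0.55, ¬accelerating=1−0.47=0.53; AND[max(0, a+b−1)] → w = 0.08

0.08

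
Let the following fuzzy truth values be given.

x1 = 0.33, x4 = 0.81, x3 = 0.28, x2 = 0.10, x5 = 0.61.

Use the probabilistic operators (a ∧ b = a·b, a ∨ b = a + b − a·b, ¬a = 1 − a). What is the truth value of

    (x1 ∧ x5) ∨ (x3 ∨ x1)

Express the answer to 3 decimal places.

x1 ∧ x5 = a·b on (0.3300, 0.6100) = 0.2013
x3 ∨ x1 = a + b − a·b on (0.2800, 0.3300) = 0.5176
(x1 ∧ x5) ∨ (x3 ∨ x1) = a + b − a·b on (0.2013, 0.5176) = 0.6147

0.615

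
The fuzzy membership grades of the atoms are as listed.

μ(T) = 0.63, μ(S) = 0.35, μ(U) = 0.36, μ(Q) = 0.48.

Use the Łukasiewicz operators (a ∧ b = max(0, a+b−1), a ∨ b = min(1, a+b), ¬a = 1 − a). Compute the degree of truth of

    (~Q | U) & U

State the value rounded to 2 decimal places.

~Q = 1 − 0.48 = 0.52
~Q | U = min(1, a+b) on (0.52, 0.36) = 0.88
(~Q | U) & U = max(0, a+b−1) on (0.88, 0.36) = 0.24

0.24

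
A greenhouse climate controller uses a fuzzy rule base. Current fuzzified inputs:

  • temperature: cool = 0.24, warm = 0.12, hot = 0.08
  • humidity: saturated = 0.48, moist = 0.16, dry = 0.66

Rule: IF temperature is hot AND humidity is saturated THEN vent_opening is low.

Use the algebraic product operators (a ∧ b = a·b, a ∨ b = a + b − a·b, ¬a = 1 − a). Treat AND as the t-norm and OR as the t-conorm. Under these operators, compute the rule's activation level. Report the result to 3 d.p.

0.038

firing strength: hot=0.08, saturated=0.48; AND[a·b] → w = 0.0384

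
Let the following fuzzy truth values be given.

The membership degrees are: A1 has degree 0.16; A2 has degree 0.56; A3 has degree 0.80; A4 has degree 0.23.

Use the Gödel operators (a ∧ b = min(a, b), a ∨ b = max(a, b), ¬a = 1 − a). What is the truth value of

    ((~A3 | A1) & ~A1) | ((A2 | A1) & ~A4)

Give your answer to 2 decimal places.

0.56

~A3 = 1 − 0.80 = 0.20
~A3 | A1 = max(a, b) on (0.20, 0.16) = 0.20
~A1 = 1 − 0.16 = 0.84
(~A3 | A1) & ~A1 = min(a, b) on (0.20, 0.84) = 0.20
A2 | A1 = max(a, b) on (0.56, 0.16) = 0.56
~A4 = 1 − 0.23 = 0.77
(A2 | A1) & ~A4 = min(a, b) on (0.56, 0.77) = 0.56
((~A3 | A1) & ~A1) | ((A2 | A1) & ~A4) = max(a, b) on (0.20, 0.56) = 0.56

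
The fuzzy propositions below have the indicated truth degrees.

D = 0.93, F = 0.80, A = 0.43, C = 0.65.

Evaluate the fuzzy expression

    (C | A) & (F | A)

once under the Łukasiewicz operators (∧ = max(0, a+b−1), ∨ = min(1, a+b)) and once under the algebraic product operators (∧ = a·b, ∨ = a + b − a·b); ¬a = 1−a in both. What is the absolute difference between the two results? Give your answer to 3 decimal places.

0.291

Under Łukasiewicz:
  C | A = min(1, a+b) on (0.65, 0.43) = 1.00
  F | A = min(1, a+b) on (0.80, 0.43) = 1.00
  (C | A) & (F | A) = max(0, a+b−1) on (1.00, 1.00) = 1.00
  → value = 1.0000
Under algebraic product:
  C | A = a + b − a·b on (0.6500, 0.4300) = 0.8005
  F | A = a + b − a·b on (0.8000, 0.4300) = 0.8860
  (C | A) & (F | A) = a·b on (0.8005, 0.8860) = 0.7092
  → value = 0.7092
|1.0000 − 0.7092| = 0.291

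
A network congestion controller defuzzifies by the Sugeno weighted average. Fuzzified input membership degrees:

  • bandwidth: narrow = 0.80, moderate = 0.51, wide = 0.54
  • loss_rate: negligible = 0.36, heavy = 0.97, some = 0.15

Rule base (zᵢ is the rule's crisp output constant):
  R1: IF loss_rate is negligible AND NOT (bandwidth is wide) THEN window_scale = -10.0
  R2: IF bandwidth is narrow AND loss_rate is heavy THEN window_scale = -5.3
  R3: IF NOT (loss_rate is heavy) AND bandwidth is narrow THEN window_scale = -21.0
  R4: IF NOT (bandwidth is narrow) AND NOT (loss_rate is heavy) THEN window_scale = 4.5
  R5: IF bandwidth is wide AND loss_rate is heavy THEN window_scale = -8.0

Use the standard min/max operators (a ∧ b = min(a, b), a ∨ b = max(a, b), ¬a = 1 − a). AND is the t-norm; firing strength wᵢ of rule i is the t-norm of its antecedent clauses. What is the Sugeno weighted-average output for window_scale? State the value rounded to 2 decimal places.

R1 (z=-10.0): negligible=0.36, ¬wide=1−0.54=0.46; AND[min(a, b)] → w = 0.36
R2 (z=-5.3): narrow=0.80, heavy=0.97; AND[min(a, b)] → w = 0.80
R3 (z=-21.0): ¬heavy=1−0.97=0.03, narrow=0.80; AND[min(a, b)] → w = 0.03
R4 (z=4.5): ¬narrow=1−0.80=0.20, ¬heavy=1−0.97=0.03; AND[min(a, b)] → w = 0.03
R5 (z=-8.0): wide=0.54, heavy=0.97; AND[min(a, b)] → w = 0.54
Weighted average = (0.36·-10.0 + 0.80·-5.3 + 0.03·-21.0 + 0.03·4.5 + 0.54·-8.0) / (0.36 + 0.80 + 0.03 + 0.03 + 0.54)
  = -12.6550 / 1.7600 = -7.19

-7.19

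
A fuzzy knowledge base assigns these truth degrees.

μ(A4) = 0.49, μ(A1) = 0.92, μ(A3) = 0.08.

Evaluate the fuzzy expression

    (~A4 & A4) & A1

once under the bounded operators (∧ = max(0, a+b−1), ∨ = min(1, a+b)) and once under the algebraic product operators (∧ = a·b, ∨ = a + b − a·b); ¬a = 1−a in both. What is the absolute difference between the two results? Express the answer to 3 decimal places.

0.230

Under bounded:
  ~A4 = 1 − 0.49 = 0.51
  ~A4 & A4 = max(0, a+b−1) on (0.51, 0.49) = 0.00
  (~A4 & A4) & A1 = max(0, a+b−1) on (0.00, 0.92) = 0.00
  → value = 0.0000
Under algebraic product:
  ~A4 = 1 − 0.4900 = 0.5100
  ~A4 & A4 = a·b on (0.5100, 0.4900) = 0.2499
  (~A4 & A4) & A1 = a·b on (0.2499, 0.9200) = 0.2299
  → value = 0.2299
|0.0000 − 0.2299| = 0.230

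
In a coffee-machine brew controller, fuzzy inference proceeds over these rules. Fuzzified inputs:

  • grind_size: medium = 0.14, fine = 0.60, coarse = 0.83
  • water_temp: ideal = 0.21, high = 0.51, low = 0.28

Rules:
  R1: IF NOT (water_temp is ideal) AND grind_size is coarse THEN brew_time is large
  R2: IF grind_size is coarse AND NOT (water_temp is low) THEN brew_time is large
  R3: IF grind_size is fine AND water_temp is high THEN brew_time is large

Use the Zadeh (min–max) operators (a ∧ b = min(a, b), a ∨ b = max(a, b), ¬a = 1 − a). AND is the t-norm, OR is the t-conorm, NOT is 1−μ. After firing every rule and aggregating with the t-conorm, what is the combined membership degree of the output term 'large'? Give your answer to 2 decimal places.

0.79

R1: ¬ideal=1−0.21=0.79, coarse=0.83; AND[min(a, b)] → w = 0.79
R2: coarse=0.83, ¬low=1−0.28=0.72; AND[min(a, b)] → w = 0.72
R3: fine=0.60, high=0.51; AND[min(a, b)] → w = 0.51
Rules with consequent 'large': {R1, R2, R3} → strengths 0.79, 0.72, 0.51
Aggregate via t-conorm [max(a, b)]: 0.79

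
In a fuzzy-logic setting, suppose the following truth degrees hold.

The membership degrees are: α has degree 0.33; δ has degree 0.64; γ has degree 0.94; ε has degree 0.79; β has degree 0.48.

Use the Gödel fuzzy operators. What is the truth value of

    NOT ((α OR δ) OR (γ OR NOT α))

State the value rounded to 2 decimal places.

α OR δ = max(a, b) on (0.33, 0.64) = 0.64
NOT α = 1 − 0.33 = 0.67
γ OR NOT α = max(a, b) on (0.94, 0.67) = 0.94
(α OR δ) OR (γ OR NOT α) = max(a, b) on (0.64, 0.94) = 0.94
NOT ((α OR δ) OR (γ OR NOT α)) = 1 − 0.94 = 0.06

0.06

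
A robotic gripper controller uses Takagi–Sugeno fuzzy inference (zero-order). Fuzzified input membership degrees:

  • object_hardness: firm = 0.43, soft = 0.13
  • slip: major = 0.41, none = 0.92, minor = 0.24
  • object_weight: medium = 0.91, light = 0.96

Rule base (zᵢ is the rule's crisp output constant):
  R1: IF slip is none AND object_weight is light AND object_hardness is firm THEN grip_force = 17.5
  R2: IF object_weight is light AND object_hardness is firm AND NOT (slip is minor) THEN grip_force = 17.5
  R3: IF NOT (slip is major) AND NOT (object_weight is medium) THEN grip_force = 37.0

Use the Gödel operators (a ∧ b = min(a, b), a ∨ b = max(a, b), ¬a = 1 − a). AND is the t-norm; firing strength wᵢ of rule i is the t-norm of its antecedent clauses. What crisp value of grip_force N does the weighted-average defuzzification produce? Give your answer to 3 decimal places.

19.347

R1 (z=17.5): none=0.92, light=0.96, firm=0.43; AND[min(a, b)] → w = 0.43
R2 (z=17.5): light=0.96, firm=0.43, ¬minor=1−0.24=0.76; AND[min(a, b)] → w = 0.43
R3 (z=37.0): ¬major=1−0.41=0.59, ¬medium=1−0.91=0.09; AND[min(a, b)] → w = 0.09
Weighted average = (0.43·17.5 + 0.43·17.5 + 0.09·37.0) / (0.43 + 0.43 + 0.09)
  = 18.3800 / 0.9500 = 19.347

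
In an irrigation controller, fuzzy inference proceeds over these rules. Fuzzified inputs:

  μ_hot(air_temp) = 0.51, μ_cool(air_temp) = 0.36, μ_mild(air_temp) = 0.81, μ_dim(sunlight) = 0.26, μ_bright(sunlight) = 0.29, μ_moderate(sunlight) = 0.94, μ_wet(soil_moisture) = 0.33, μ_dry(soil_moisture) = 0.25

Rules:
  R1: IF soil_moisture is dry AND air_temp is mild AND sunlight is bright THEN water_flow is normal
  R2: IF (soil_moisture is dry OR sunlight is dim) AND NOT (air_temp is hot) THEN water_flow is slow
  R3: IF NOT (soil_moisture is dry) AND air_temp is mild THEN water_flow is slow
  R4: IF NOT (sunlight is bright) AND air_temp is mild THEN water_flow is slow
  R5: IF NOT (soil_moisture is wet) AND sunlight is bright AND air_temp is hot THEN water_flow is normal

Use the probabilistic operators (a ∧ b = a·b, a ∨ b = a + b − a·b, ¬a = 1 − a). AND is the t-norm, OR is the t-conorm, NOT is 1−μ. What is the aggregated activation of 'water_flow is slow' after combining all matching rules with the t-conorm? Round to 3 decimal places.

0.870

R1: dry=0.25, mild=0.81, bright=0.29; AND[a·b] → w = 0.0587
R2: (dry=0.25 OR dim=0.26) = 0.4450; AND[a·b] with ¬hot=1−0.51=0.49 → w = 0.2180
R3: ¬dry=1−0.25=0.75, mild=0.81; AND[a·b] → w = 0.6075
R4: ¬bright=1−0.29=0.71, mild=0.81; AND[a·b] → w = 0.5751
R5: ¬wet=1−0.33=0.67, bright=0.29, hot=0.51; AND[a·b] → w = 0.0991
Rules with consequent 'slow': {R2, R3, R4} → strengths 0.2180, 0.6075, 0.5751
Aggregate via t-conorm [a + b − a·b]: 0.8696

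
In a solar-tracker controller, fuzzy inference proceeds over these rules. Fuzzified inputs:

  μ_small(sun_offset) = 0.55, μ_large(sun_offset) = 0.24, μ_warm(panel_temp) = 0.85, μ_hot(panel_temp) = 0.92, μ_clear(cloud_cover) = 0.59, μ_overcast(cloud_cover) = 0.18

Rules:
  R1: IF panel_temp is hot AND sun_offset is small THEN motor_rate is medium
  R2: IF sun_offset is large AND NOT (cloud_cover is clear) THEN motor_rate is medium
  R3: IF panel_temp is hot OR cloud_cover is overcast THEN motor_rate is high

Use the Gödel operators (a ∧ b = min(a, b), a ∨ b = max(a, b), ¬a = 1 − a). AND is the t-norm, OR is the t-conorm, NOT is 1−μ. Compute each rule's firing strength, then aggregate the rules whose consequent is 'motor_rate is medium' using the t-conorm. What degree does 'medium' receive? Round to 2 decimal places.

0.55

R1: hot=0.92, small=0.55; AND[min(a, b)] → w = 0.55
R2: large=0.24, ¬clear=1−0.59=0.41; AND[min(a, b)] → w = 0.24
R3: hot=0.92, overcast=0.18; OR[max(a, b)] → w = 0.92
Rules with consequent 'medium': {R1, R2} → strengths 0.55, 0.24
Aggregate via t-conorm [max(a, b)]: 0.55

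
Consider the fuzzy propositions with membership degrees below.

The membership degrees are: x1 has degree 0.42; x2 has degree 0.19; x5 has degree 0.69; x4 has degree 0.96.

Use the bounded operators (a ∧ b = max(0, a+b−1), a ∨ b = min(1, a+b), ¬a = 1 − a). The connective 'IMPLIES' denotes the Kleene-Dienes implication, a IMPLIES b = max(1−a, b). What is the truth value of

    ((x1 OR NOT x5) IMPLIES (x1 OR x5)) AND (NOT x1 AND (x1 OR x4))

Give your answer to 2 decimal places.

0.58

NOT x5 = 1 − 0.69 = 0.31
x1 OR NOT x5 = min(1, a+b) on (0.42, 0.31) = 0.73
x1 OR x5 = min(1, a+b) on (0.42, 0.69) = 1.00
(x1 OR NOT x5) IMPLIES (x1 OR x5)  [Kleene-Dienes: max(1−a, b)] with a=0.73, b=1.00 → 1.00
NOT x1 = 1 − 0.42 = 0.58
x1 OR x4 = min(1, a+b) on (0.42, 0.96) = 1.00
NOT x1 AND (x1 OR x4) = max(0, a+b−1) on (0.58, 1.00) = 0.58
((x1 OR NOT x5) IMPLIES (x1 OR x5)) AND (NOT x1 AND (x1 OR x4)) = max(0, a+b−1) on (1.00, 0.58) = 0.58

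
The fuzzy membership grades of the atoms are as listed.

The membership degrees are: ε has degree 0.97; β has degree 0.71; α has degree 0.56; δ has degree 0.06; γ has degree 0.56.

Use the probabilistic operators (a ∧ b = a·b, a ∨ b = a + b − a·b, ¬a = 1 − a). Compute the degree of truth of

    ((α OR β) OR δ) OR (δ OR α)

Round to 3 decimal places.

0.950

α OR β = a + b − a·b on (0.5600, 0.7100) = 0.8724
(α OR β) OR δ = a + b − a·b on (0.8724, 0.0600) = 0.8801
δ OR α = a + b − a·b on (0.0600, 0.5600) = 0.5864
((α OR β) OR δ) OR (δ OR α) = a + b − a·b on (0.8801, 0.5864) = 0.9504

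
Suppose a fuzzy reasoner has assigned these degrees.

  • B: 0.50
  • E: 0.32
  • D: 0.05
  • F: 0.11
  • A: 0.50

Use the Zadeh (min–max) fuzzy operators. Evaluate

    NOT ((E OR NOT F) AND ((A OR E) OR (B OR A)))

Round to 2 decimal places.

0.50

NOT F = 1 − 0.11 = 0.89
E OR NOT F = max(a, b) on (0.32, 0.89) = 0.89
A OR E = max(a, b) on (0.50, 0.32) = 0.50
B OR A = max(a, b) on (0.50, 0.50) = 0.50
(A OR E) OR (B OR A) = max(a, b) on (0.50, 0.50) = 0.50
(E OR NOT F) AND ((A OR E) OR (B OR A)) = min(a, b) on (0.89, 0.50) = 0.50
NOT ((E OR NOT F) AND ((A OR E) OR (B OR A))) = 1 − 0.50 = 0.50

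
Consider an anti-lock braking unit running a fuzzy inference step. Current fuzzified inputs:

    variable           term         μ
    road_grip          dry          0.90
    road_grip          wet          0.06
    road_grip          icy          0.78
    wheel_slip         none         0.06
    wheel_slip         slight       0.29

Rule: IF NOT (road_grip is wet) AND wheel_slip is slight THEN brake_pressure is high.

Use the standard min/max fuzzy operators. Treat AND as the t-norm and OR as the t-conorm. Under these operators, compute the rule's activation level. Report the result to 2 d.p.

0.29

firing strength: ¬wet=1−0.06=0.94, slight=0.29; AND[min(a, b)] → w = 0.29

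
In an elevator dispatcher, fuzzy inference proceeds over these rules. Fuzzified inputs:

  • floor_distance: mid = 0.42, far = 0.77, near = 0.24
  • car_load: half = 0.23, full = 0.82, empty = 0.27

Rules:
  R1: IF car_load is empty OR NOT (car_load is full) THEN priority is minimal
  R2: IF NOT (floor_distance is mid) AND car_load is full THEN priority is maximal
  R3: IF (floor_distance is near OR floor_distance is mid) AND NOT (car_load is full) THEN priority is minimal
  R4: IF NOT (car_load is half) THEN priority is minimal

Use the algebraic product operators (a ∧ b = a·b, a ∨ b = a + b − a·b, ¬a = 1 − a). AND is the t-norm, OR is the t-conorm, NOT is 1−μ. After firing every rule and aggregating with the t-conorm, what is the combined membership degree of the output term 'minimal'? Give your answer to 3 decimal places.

R1: empty=0.27, ¬full=1−0.82=0.18; OR[a + b − a·b] → w = 0.4014
R2: ¬mid=1−0.42=0.58, full=0.82; AND[a·b] → w = 0.4756
R3: (near=0.24 OR mid=0.42) = 0.5592; AND[a·b] with ¬full=1−0.82=0.18 → w = 0.1007
R4: ¬half=1−0.23=0.77 → w = 0.7700
Rules with consequent 'minimal': {R1, R3, R4} → strengths 0.4014, 0.1007, 0.7700
Aggregate via t-conorm [a + b − a·b]: 0.8762

0.876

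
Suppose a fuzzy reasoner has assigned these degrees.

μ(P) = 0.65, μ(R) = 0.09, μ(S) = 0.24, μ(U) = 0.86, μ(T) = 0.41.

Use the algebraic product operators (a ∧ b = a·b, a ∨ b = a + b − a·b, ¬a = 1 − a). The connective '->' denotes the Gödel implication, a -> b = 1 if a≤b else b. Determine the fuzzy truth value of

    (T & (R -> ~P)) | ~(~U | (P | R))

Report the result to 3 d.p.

0.572

~P = 1 − 0.6500 = 0.3500
R -> ~P  [Gödel: 1 if a≤b else b] with a=0.0900, b=0.3500 → 1.0000
T & (R -> ~P) = a·b on (0.4100, 1.0000) = 0.4100
~U = 1 − 0.8600 = 0.1400
P | R = a + b − a·b on (0.6500, 0.0900) = 0.6815
~U | (P | R) = a + b − a·b on (0.1400, 0.6815) = 0.7261
~(~U | (P | R)) = 1 − 0.7261 = 0.2739
(T & (R -> ~P)) | ~(~U | (P | R)) = a + b − a·b on (0.4100, 0.2739) = 0.5716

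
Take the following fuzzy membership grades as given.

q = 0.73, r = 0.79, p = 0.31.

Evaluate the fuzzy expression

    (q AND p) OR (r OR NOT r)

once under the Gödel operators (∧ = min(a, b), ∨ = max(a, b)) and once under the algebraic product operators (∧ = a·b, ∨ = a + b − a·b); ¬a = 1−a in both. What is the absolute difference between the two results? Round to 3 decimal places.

Under Gödel:
  q AND p = min(a, b) on (0.73, 0.31) = 0.31
  NOT r = 1 − 0.79 = 0.21
  r OR NOT r = max(a, b) on (0.79, 0.21) = 0.79
  (q AND p) OR (r OR NOT r) = max(a, b) on (0.31, 0.79) = 0.79
  → value = 0.7900
Under algebraic product:
  q AND p = a·b on (0.7300, 0.3100) = 0.2263
  NOT r = 1 − 0.7900 = 0.2100
  r OR NOT r = a + b − a·b on (0.7900, 0.2100) = 0.8341
  (q AND p) OR (r OR NOT r) = a + b − a·b on (0.2263, 0.8341) = 0.8716
  → value = 0.8716
|0.7900 − 0.8716| = 0.082

0.082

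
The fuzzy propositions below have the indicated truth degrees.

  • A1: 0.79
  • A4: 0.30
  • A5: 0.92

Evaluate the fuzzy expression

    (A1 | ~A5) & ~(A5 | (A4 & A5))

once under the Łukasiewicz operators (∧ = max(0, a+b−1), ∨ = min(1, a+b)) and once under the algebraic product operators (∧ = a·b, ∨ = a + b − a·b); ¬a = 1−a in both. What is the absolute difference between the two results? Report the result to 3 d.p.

Under Łukasiewicz:
  ~A5 = 1 − 0.92 = 0.08
  A1 | ~A5 = min(1, a+b) on (0.79, 0.08) = 0.87
  A4 & A5 = max(0, a+b−1) on (0.30, 0.92) = 0.22
  A5 | (A4 & A5) = min(1, a+b) on (0.92, 0.22) = 1.00
  ~(A5 | (A4 & A5)) = 1 − 1.00 = 0.00
  (A1 | ~A5) & ~(A5 | (A4 & A5)) = max(0, a+b−1) on (0.87, 0.00) = 0.00
  → value = 0.0000
Under algebraic product:
  ~A5 = 1 − 0.9200 = 0.0800
  A1 | ~A5 = a + b − a·b on (0.7900, 0.0800) = 0.8068
  A4 & A5 = a·b on (0.3000, 0.9200) = 0.2760
  A5 | (A4 & A5) = a + b − a·b on (0.9200, 0.2760) = 0.9421
  ~(A5 | (A4 & A5)) = 1 − 0.9421 = 0.0579
  (A1 | ~A5) & ~(A5 | (A4 & A5)) = a·b on (0.8068, 0.0579) = 0.0467
  → value = 0.0467
|0.0000 − 0.0467| = 0.047

0.047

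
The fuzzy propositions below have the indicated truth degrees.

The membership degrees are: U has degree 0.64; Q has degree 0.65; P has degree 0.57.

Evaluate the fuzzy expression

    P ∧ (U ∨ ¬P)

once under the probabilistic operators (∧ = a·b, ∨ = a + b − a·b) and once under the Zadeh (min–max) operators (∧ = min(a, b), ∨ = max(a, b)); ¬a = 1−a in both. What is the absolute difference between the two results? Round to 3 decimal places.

Under probabilistic:
  ¬P = 1 − 0.5700 = 0.4300
  U ∨ ¬P = a + b − a·b on (0.6400, 0.4300) = 0.7948
  P ∧ (U ∨ ¬P) = a·b on (0.5700, 0.7948) = 0.4530
  → value = 0.4530
Under Zadeh (min–max):
  ¬P = 1 − 0.57 = 0.43
  U ∨ ¬P = max(a, b) on (0.64, 0.43) = 0.64
  P ∧ (U ∨ ¬P) = min(a, b) on (0.57, 0.64) = 0.57
  → value = 0.5700
|0.4530 − 0.5700| = 0.117

0.117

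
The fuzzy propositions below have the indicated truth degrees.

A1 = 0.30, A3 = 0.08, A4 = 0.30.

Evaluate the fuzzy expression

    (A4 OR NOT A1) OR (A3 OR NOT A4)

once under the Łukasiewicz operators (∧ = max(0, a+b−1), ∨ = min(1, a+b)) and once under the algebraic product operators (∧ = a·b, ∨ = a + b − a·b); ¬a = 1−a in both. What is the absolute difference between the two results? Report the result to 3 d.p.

Under Łukasiewicz:
  NOT A1 = 1 − 0.30 = 0.70
  A4 OR NOT A1 = min(1, a+b) on (0.30, 0.70) = 1.00
  NOT A4 = 1 − 0.30 = 0.70
  A3 OR NOT A4 = min(1, a+b) on (0.08, 0.70) = 0.78
  (A4 OR NOT A1) OR (A3 OR NOT A4) = min(1, a+b) on (1.00, 0.78) = 1.00
  → value = 1.0000
Under algebraic product:
  NOT A1 = 1 − 0.3000 = 0.7000
  A4 OR NOT A1 = a + b − a·b on (0.3000, 0.7000) = 0.7900
  NOT A4 = 1 − 0.3000 = 0.7000
  A3 OR NOT A4 = a + b − a·b on (0.0800, 0.7000) = 0.7240
  (A4 OR NOT A1) OR (A3 OR NOT A4) = a + b − a·b on (0.7900, 0.7240) = 0.9420
  → value = 0.9420
|1.0000 − 0.9420| = 0.058

0.058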